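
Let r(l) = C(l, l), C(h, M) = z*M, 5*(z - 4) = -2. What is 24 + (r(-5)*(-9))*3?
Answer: 510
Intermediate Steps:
z = 18/5 (z = 4 + (1/5)*(-2) = 4 - 2/5 = 18/5 ≈ 3.6000)
C(h, M) = 18*M/5
r(l) = 18*l/5
24 + (r(-5)*(-9))*3 = 24 + (((18/5)*(-5))*(-9))*3 = 24 - 18*(-9)*3 = 24 + 162*3 = 24 + 486 = 510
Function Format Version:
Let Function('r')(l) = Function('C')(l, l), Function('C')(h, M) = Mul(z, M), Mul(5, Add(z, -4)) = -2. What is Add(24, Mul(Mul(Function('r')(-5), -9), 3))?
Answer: 510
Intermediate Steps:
z = Rational(18, 5) (z = Add(4, Mul(Rational(1, 5), -2)) = Add(4, Rational(-2, 5)) = Rational(18, 5) ≈ 3.6000)
Function('C')(h, M) = Mul(Rational(18, 5), M)
Function('r')(l) = Mul(Rational(18, 5), l)
Add(24, Mul(Mul(Function('r')(-5), -9), 3)) = Add(24, Mul(Mul(Mul(Rational(18, 5), -5), -9), 3)) = Add(24, Mul(Mul(-18, -9), 3)) = Add(24, Mul(162, 3)) = Add(24, 486) = 510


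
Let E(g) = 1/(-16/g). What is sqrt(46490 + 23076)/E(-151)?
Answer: 16*sqrt(69566)/151 ≈ 27.947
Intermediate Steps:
E(g) = -g/16
sqrt(46490 + 23076)/E(-151) = sqrt(46490 + 23076)/((-1/16*(-151))) = sqrt(69566)/(151/16) = sqrt(69566)*(16/151) = 16*sqrt(69566)/151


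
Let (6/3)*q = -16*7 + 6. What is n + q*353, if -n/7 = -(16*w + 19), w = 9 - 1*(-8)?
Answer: -16672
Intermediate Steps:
w = 17 (w = 9 + 8 = 17)
q = -53 (q = (-16*7 + 6)/2 = (-112 + 6)/2 = (1/2)*(-106) = -53)
n = 2037 (n = -(-7)*(16*17 + 19) = -(-7)*(272 + 19) = -(-7)*291 = -7*(-291) = 2037)
n + q*353 = 2037 - 53*353 = 2037 - 18709 = -16672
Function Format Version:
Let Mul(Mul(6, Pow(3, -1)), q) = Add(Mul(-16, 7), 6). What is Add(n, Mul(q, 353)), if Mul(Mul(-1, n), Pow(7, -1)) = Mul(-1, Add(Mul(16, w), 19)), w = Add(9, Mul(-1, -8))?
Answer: -16672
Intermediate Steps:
w = 17 (w = Add(9, 8) = 17)
q = -53 (q = Mul(Rational(1, 2), Add(Mul(-16, 7), 6)) = Mul(Rational(1, 2), Add(-112, 6)) = Mul(Rational(1, 2), -106) = -53)
n = 2037 (n = Mul(-7, Mul(-1, Add(Mul(16, 17), 19))) = Mul(-7, Mul(-1, Add(272, 19))) = Mul(-7, Mul(-1, 291)) = Mul(-7, -291) = 2037)
Add(n, Mul(q, 353)) = Add(2037, Mul(-53, 353)) = Add(2037, -18709) = -16672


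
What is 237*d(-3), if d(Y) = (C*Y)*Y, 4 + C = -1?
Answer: -10665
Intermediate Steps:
C = -5 (C = -4 - 1 = -5)
d(Y) = -5*Y² (d(Y) = (-5*Y)*Y = -5*Y²)
237*d(-3) = 237*(-5*(-3)²) = 237*(-5*9) = 237*(-45) = -10665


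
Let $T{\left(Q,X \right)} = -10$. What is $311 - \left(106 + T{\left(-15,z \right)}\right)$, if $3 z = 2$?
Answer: $215$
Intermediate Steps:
$z = \frac{2}{3}$ ($z = \frac{1}{3} \cdot 2 = \frac{2}{3} \approx 0.66667$)
$311 - \left(106 + T{\left(-15,z \right)}\right) = 311 - 96 = 215$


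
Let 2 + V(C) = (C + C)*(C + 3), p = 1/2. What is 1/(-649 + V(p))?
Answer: -2/1295 ≈ -0.0015444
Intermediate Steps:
p = 1/2 ≈ 0.50000
V(C) = -2 + 2*C*(3 + C) (V(C) = -2 + (C + C)*(C + 3) = -2 + (2*C)*(3 + C) = -2 + 2*C*(3 + C))
1/(-649 + V(p)) = 1/(-649 + (-2 + 2*(1/2)**2 + 6*(1/2))) = 1/(-649 + (-2 + 2*(1/4) + 3)) = 1/(-649 + (-2 + 1/2 + 3)) = 1/(-649 + 3/2) = 1/(-1295/2) = -2/1295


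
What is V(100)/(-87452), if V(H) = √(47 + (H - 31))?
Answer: -√29/43726 ≈ -0.00012316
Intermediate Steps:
V(H) = √(16 + H) (V(H) = √(47 + (-31 + H)) = √(16 + H))
V(100)/(-87452) = √(16 + 100)/(-87452) = √116*(-1/87452) = (2*√29)*(-1/87452) = -√29/43726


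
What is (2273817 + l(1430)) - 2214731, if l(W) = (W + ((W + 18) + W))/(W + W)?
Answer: 42247567/715 ≈ 59088.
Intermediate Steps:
l(W) = (18 + 3*W)/(2*W) (l(W) = (W + ((18 + W) + W))/((2*W)) = (W + (18 + 2*W))*(1/(2*W)) = (18 + 3*W)*(1/(2*W)) = (18 + 3*W)/(2*W))
(2273817 + l(1430)) - 2214731 = (2273817 + (3/2 + 9/1430)) - 2214731 = (2273817 + 1077/715) - 2214731 = 1625780232/715 - 2214731 = 42247567/715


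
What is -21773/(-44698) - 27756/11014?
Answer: -500414933/246151886 ≈ -2.0330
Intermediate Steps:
-21773/(-44698) - 27756/11014 = -21773*(-1/44698) - 27756*1/11014 = 21773/44698 - 13878/5507 = -500414933/246151886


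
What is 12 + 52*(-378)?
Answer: -19644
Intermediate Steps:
12 + 52*(-378) = 12 - 19656 = -19644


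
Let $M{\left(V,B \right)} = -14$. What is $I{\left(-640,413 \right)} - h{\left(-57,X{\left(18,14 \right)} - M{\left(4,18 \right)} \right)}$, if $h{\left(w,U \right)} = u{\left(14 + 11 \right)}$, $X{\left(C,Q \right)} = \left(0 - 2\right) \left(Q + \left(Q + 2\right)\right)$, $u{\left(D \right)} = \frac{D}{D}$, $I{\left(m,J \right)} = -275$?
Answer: $-276$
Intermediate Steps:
$u{\left(D \right)} = 1$
$X{\left(C,Q \right)} = -4 - 4 Q$ ($X{\left(C,Q \right)} = - 2 \left(Q + \left(2 + Q\right)\right) = - 2 \left(2 + 2 Q\right) = -4 - 4 Q$)
$h{\left(w,U \right)} = 1$
$I{\left(-640,413 \right)} - h{\left(-57,X{\left(18,14 \right)} - M{\left(4,18 \right)} \right)} = -275 - 1 = -276$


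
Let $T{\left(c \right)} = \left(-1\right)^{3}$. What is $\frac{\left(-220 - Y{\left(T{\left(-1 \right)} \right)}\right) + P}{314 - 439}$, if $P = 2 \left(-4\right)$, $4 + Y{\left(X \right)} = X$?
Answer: $\frac{223}{125} \approx 1.784$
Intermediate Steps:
$T{\left(c \right)} = -1$
$Y{\left(X \right)} = -4 + X$
$P = -8$
$\frac{\left(-220 - Y{\left(T{\left(-1 \right)} \right)}\right) + P}{314 - 439} = \frac{\left(-220 - \left(-4 - 1\right)\right) - 8}{314 - 439} = \frac{\left(-220 - -5\right) - 8}{-125} = \left(\left(-220 + 5\right) - 8\right) \left(- \frac{1}{125}\right) = \left(-215 - 8\right) \left(- \frac{1}{125}\right) = \left(-223\right) \left(- \frac{1}{125}\right) = \frac{223}{125}$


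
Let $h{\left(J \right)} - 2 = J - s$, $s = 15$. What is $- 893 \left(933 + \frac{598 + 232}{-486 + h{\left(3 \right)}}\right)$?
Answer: $- \frac{206255317}{248} \approx -8.3168 \cdot 10^{5}$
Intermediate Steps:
$h{\left(J \right)} = -13 + J$ ($h{\left(J \right)} = 2 + \left(J - 15\right) = 2 + \left(-15 + J\right) = -13 + J$)
$- 893 \left(933 + \frac{598 + 232}{-486 + h{\left(3 \right)}}\right) = - 893 \left(933 + \frac{598 + 232}{-486 + \left(-13 + 3\right)}\right) = - 893 \left(933 + \frac{830}{-486 - 10}\right) = - 893 \left(933 + \frac{830}{-496}\right) = - 893 \left(933 + 830 \left(- \frac{1}{496}\right)\right) = - 893 \left(933 - \frac{415}{248}\right) = \left(-893\right) \frac{230969}{248} = - \frac{206255317}{248}$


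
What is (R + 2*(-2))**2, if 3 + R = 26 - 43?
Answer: 576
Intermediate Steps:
R = -20 (R = -3 + (26 - 43) = -3 - 17 = -20)
(R + 2*(-2))**2 = (-20 + 2*(-2))**2 = (-20 - 4)**2 = (-24)**2 = 576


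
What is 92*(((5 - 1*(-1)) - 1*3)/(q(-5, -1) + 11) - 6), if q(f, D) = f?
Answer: -506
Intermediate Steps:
92*(((5 - 1*(-1)) - 1*3)/(q(-5, -1) + 11) - 6) = 92*(((5 - 1*(-1)) - 1*3)/(-5 + 11) - 6) = 92*(((5 + 1) - 3)/6 - 6) = 92*((6 - 3)/6 - 6) = 92*((⅙)*3 - 6) = 92*(½ - 6) = 92*(-11/2) = -506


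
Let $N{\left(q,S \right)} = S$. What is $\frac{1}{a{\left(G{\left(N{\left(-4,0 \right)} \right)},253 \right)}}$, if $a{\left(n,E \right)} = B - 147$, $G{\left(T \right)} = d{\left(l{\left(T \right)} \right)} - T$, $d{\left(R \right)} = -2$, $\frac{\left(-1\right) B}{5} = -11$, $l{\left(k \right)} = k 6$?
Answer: $- \frac{1}{92} \approx -0.01087$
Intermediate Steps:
$l{\left(k \right)} = 6 k$
$B = 55$ ($B = \left(-5\right) \left(-11\right) = 55$)
$G{\left(T \right)} = -2 - T$
$a{\left(n,E \right)} = -92$ ($a{\left(n,E \right)} = 55 - 147 = -92$)
$\frac{1}{a{\left(G{\left(N{\left(-4,0 \right)} \right)},253 \right)}} = \frac{1}{-92} = - \frac{1}{92}$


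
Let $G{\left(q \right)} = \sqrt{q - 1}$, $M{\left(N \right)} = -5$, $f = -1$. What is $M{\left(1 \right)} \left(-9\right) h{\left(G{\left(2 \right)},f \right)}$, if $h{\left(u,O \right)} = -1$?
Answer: $-45$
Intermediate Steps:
$G{\left(q \right)} = \sqrt{-1 + q}$
$M{\left(1 \right)} \left(-9\right) h{\left(G{\left(2 \right)},f \right)} = \left(-5\right) \left(-9\right) \left(-1\right) = 45 \left(-1\right) = -45$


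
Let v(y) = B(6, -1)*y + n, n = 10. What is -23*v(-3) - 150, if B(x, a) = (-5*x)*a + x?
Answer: 2104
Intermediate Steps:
B(x, a) = x - 5*a*x (B(x, a) = -5*a*x + x = x - 5*a*x)
v(y) = 10 + 36*y (v(y) = (6*(1 - 5*(-1)))*y + 10 = (6*(1 + 5))*y + 10 = (6*6)*y + 10 = 36*y + 10 = 10 + 36*y)
-23*v(-3) - 150 = -23*(10 + 36*(-3)) - 150 = -23*(10 - 108) - 150 = -23*(-98) - 150 = 2254 - 150 = 2104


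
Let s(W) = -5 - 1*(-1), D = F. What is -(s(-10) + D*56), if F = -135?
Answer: 7564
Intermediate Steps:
D = -135
s(W) = -4 (s(W) = -5 + 1 = -4)
-(s(-10) + D*56) = -(-4 - 135*56) = -(-4 - 7560) = -1*(-7564) = 7564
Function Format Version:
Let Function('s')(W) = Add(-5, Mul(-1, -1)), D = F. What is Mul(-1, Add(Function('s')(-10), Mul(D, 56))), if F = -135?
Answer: 7564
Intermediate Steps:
D = -135
Function('s')(W) = -4 (Function('s')(W) = Add(-5, 1) = -4)
Mul(-1, Add(Function('s')(-10), Mul(D, 56))) = Mul(-1, Add(-4, Mul(-135, 56))) = Mul(-1, Add(-4, -7560)) = Mul(-1, -7564) = 7564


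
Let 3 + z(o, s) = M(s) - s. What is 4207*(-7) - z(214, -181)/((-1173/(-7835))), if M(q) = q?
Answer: -11506724/391 ≈ -29429.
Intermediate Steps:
z(o, s) = -3 (z(o, s) = -3 + (s - s) = -3 + 0 = -3)
4207*(-7) - z(214, -181)/((-1173/(-7835))) = 4207*(-7) - (-3)/((-1173/(-7835))) = -29449 - (-3)/((-1173*(-1/7835))) = -29449 - (-3)/1173/7835 = -29449 - (-3)*7835/1173 = -29449 - 1*(-7835/391) = -29449 + 7835/391 = -11506724/391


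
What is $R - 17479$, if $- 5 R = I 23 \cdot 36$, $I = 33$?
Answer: $- \frac{114719}{5} \approx -22944.0$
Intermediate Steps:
$R = - \frac{27324}{5}$ ($R = - \frac{33 \cdot 23 \cdot 36}{5} = - \frac{759 \cdot 36}{5} = \left(- \frac{1}{5}\right) 27324 = - \frac{27324}{5} \approx -5464.8$)
$R - 17479 = - \frac{27324}{5} - 17479 = - \frac{114719}{5}$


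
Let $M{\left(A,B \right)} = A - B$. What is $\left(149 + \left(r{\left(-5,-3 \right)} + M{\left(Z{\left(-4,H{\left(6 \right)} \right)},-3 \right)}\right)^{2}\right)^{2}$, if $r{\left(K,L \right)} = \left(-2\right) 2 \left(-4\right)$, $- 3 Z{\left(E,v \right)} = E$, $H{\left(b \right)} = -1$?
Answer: $\frac{25623844}{81} \approx 3.1634 \cdot 10^{5}$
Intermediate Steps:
$Z{\left(E,v \right)} = - \frac{E}{3}$
$r{\left(K,L \right)} = 16$ ($r{\left(K,L \right)} = \left(-4\right) \left(-4\right) = 16$)
$\left(149 + \left(r{\left(-5,-3 \right)} + M{\left(Z{\left(-4,H{\left(6 \right)} \right)},-3 \right)}\right)^{2}\right)^{2} = \left(149 + \left(16 - - \frac{13}{3}\right)^{2}\right)^{2} = \left(149 + \left(16 + \left(\frac{4}{3} + 3\right)\right)^{2}\right)^{2} = \left(149 + \left(16 + \frac{13}{3}\right)^{2}\right)^{2} = \left(149 + \left(\frac{61}{3}\right)^{2}\right)^{2} = \left(149 + \frac{3721}{9}\right)^{2} = \left(\frac{5062}{9}\right)^{2} = \frac{25623844}{81}$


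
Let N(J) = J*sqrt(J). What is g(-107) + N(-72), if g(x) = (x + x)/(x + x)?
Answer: 1 - 432*I*sqrt(2) ≈ 1.0 - 610.94*I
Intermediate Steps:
N(J) = J**(3/2)
g(x) = 1 (g(x) = (2*x)/((2*x)) = (2*x)*(1/(2*x)) = 1)
g(-107) + N(-72) = 1 + (-72)**(3/2) = 1 - 432*I*sqrt(2)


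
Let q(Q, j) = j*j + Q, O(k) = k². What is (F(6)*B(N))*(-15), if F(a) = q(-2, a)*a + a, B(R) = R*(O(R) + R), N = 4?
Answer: -252000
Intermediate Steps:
B(R) = R*(R + R²) (B(R) = R*(R² + R) = R*(R + R²))
q(Q, j) = Q + j² (q(Q, j) = j² + Q = Q + j²)
F(a) = a + a*(-2 + a²) (F(a) = (-2 + a²)*a + a = a*(-2 + a²) + a = a + a*(-2 + a²))
(F(6)*B(N))*(-15) = ((6³ - 1*6)*(4²*(1 + 4)))*(-15) = ((216 - 6)*(16*5))*(-15) = (210*80)*(-15) = 16800*(-15) = -252000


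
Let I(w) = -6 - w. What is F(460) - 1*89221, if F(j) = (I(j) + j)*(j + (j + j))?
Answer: -97501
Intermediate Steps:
F(j) = -18*j (F(j) = ((-6 - j) + j)*(j + (j + j)) = -6*(j + 2*j) = -18*j)
F(460) - 1*89221 = -18*460 - 1*89221 = -8280 - 89221 = -97501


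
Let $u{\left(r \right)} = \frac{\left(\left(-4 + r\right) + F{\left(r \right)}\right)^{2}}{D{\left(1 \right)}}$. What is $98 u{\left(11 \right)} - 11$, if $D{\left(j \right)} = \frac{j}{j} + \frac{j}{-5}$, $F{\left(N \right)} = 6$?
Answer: $\frac{41383}{2} \approx 20692.0$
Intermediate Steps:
$D{\left(j \right)} = 1 - \frac{j}{5}$ ($D{\left(j \right)} = 1 + j \left(- \frac{1}{5}\right) = 1 - \frac{j}{5}$)
$u{\left(r \right)} = \frac{5 \left(2 + r\right)^{2}}{4}$ ($u{\left(r \right)} = \frac{\left(\left(-4 + r\right) + 6\right)^{2}}{1 - \frac{1}{5}} = \frac{\left(2 + r\right)^{2}}{1 - \frac{1}{5}} = \frac{\left(2 + r\right)^{2}}{\frac{4}{5}} = \left(2 + r\right)^{2} \cdot \frac{5}{4} = \frac{5 \left(2 + r\right)^{2}}{4}$)
$98 u{\left(11 \right)} - 11 = 98 \frac{5 \left(2 + 11\right)^{2}}{4} - 11 = 98 \frac{5 \cdot 13^{2}}{4} - 11 = 98 \cdot \frac{5}{4} \cdot 169 - 11 = 98 \cdot \frac{845}{4} - 11 = \frac{41405}{2} - 11 = \frac{41383}{2}$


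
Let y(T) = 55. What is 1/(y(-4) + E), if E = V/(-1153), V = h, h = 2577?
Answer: 1153/60838 ≈ 0.018952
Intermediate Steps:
V = 2577
E = -2577/1153 (E = 2577/(-1153) = 2577*(-1/1153) = -2577/1153 ≈ -2.2350)
1/(y(-4) + E) = 1/(55 - 2577/1153) = 1/(60838/1153) = 1153/60838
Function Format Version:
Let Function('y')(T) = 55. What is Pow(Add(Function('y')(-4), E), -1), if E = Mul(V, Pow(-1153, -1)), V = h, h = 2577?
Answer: Rational(1153, 60838) ≈ 0.018952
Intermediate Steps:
V = 2577
E = Rational(-2577, 1153) (E = Mul(2577, Pow(-1153, -1)) = Mul(2577, Rational(-1, 1153)) = Rational(-2577, 1153) ≈ -2.2350)
Pow(Add(Function('y')(-4), E), -1) = Pow(Add(55, Rational(-2577, 1153)), -1) = Pow(Rational(60838, 1153), -1) = Rational(1153, 60838)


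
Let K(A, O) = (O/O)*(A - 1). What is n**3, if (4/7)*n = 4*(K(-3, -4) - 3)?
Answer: -117649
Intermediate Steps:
K(A, O) = -1 + A (K(A, O) = 1*(-1 + A) = -1 + A)
n = -49 (n = 7*(4*((-1 - 3) - 3))/4 = 7*(4*(-4 - 3))/4 = 7*(4*(-7))/4 = (7/4)*(-28) = -49)
n**3 = (-49)**3 = -117649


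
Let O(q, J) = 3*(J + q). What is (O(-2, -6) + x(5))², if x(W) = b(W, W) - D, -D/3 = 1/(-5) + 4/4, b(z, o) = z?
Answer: 6889/25 ≈ 275.56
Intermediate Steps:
D = -12/5 (D = -3*(1/(-5) + 4/4) = -3*(1*(-⅕) + 4*(¼)) = -3*(-⅕ + 1) = -3*⅘ = -12/5 ≈ -2.4000)
O(q, J) = 3*J + 3*q
x(W) = 12/5 + W (x(W) = W - 1*(-12/5) = W + 12/5 = 12/5 + W)
(O(-2, -6) + x(5))² = ((3*(-6) + 3*(-2)) + (12/5 + 5))² = ((-18 - 6) + 37/5)² = (-24 + 37/5)² = (-83/5)² = 6889/25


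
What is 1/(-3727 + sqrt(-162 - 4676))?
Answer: -3727/13895367 - I*sqrt(4838)/13895367 ≈ -0.00026822 - 5.0057e-6*I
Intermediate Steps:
1/(-3727 + sqrt(-162 - 4676)) = 1/(-3727 + sqrt(-4838)) = 1/(-3727 + I*sqrt(4838))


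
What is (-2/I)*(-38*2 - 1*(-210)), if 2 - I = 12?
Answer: 134/5 ≈ 26.800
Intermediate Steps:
I = -10 (I = 2 - 1*12 = 2 - 12 = -10)
(-2/I)*(-38*2 - 1*(-210)) = (-2/(-10))*(-38*2 - 1*(-210)) = (-2*(-⅒))*(-76 + 210) = (⅕)*134 = 134/5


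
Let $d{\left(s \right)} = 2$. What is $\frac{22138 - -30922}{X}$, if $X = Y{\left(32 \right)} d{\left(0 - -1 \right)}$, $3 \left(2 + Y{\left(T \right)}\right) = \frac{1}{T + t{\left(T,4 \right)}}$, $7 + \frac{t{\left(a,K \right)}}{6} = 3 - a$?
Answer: $- \frac{2928912}{221} \approx -13253.0$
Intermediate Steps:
$t{\left(a,K \right)} = -24 - 6 a$ ($t{\left(a,K \right)} = -42 + 6 \left(3 - a\right) = -42 - \left(-18 + 6 a\right) = -24 - 6 a$)
$Y{\left(T \right)} = -2 + \frac{1}{3 \left(-24 - 5 T\right)}$ ($Y{\left(T \right)} = -2 + \frac{1}{3 \left(T - \left(24 + 6 T\right)\right)} = -2 + \frac{1}{3 \left(-24 - 5 T\right)}$)
$X = - \frac{1105}{276}$ ($X = \frac{5 \left(-29 - 192\right)}{3 \left(24 + 5 \cdot 32\right)} 2 = \frac{5 \left(-29 - 192\right)}{3 \left(24 + 160\right)} 2 = \frac{5}{3} \cdot \frac{1}{184} \left(-221\right) 2 = \left(- \frac{1105}{552}\right) 2 = - \frac{1105}{276} \approx -4.0036$)
$\frac{22138 - -30922}{X} = \frac{22138 - -30922}{- \frac{1105}{276}} = \left(22138 + 30922\right) \left(- \frac{276}{1105}\right) = 53060 \left(- \frac{276}{1105}\right) = - \frac{2928912}{221}$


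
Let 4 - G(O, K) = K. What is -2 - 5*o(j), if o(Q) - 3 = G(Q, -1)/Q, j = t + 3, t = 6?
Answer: -178/9 ≈ -19.778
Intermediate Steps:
G(O, K) = 4 - K
j = 9 (j = 6 + 3 = 9)
o(Q) = 3 + 5/Q (o(Q) = 3 + (4 - 1*(-1))/Q = 3 + (4 + 1)/Q = 3 + 5/Q)
-2 - 5*o(j) = -2 - 5*(3 + 5/9) = -2 - 5*32/9 = -2 - 160/9 = -178/9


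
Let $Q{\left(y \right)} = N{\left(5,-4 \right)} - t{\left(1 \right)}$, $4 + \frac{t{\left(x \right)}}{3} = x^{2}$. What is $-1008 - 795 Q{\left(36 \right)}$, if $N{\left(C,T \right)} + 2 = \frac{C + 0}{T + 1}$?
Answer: $-5248$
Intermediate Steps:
$t{\left(x \right)} = -12 + 3 x^{2}$
$N{\left(C,T \right)} = -2 + \frac{C}{1 + T}$ ($N{\left(C,T \right)} = -2 + \frac{C + 0}{T + 1} = -2 + \frac{C}{1 + T}$)
$Q{\left(y \right)} = \frac{16}{3}$ ($Q{\left(y \right)} = \frac{-2 + 5 - -8}{1 - 4} - \left(-12 + 3 \cdot 1^{2}\right) = \frac{-2 + 5 + 8}{-3} - \left(-12 + 3 \cdot 1\right) = \left(- \frac{1}{3}\right) 11 - \left(-12 + 3\right) = - \frac{11}{3} - -9 = - \frac{11}{3} + 9 = \frac{16}{3}$)
$-1008 - 795 Q{\left(36 \right)} = -1008 - 4240 = -5248$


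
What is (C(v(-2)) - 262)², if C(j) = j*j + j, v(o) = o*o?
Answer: 58564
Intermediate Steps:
v(o) = o²
C(j) = j + j² (C(j) = j² + j = j + j²)
(C(v(-2)) - 262)² = ((-2)²*(1 + (-2)²) - 262)² = (4*(1 + 4) - 262)² = (4*5 - 262)² = (20 - 262)² = (-242)² = 58564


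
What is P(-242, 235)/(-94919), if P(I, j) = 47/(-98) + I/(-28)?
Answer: -400/4651031 ≈ -8.6002e-5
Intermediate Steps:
P(I, j) = -47/98 - I/28 (P(I, j) = 47*(-1/98) + I*(-1/28) = -47/98 - I/28)
P(-242, 235)/(-94919) = (-47/98 - 1/28*(-242))/(-94919) = (-47/98 + 121/14)*(-1/94919) = (400/49)*(-1/94919) = -400/4651031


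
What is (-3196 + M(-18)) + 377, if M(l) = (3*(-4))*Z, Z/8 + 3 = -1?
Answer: -2435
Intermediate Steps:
Z = -32 (Z = -24 + 8*(-1) = -24 - 8 = -32)
M(l) = 384 (M(l) = (3*(-4))*(-32) = -12*(-32) = 384)
(-3196 + M(-18)) + 377 = (-3196 + 384) + 377 = -2812 + 377 = -2435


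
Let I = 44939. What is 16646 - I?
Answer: -28293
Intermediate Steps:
16646 - I = 16646 - 1*44939 = 16646 - 44939 = -28293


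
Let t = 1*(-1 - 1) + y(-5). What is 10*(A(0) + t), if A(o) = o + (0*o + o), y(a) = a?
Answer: -70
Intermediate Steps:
t = -7 (t = 1*(-1 - 1) - 5 = 1*(-2) - 5 = -2 - 5 = -7)
A(o) = 2*o (A(o) = o + (0 + o) = o + o = 2*o)
10*(A(0) + t) = 10*(2*0 - 7) = 10*(0 - 7) = 10*(-7) = -70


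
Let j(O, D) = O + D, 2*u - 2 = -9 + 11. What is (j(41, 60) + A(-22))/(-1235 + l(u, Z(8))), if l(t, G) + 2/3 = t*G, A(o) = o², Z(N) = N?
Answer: -1755/3659 ≈ -0.47964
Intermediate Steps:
u = 2 (u = 1 + (-9 + 11)/2 = 1 + (½)*2 = 1 + 1 = 2)
j(O, D) = D + O
l(t, G) = -⅔ + G*t (l(t, G) = -⅔ + t*G = -⅔ + G*t)
(j(41, 60) + A(-22))/(-1235 + l(u, Z(8))) = ((60 + 41) + (-22)²)/(-1235 + (-⅔ + 8*2)) = (101 + 484)/(-1235 + (-⅔ + 16)) = 585/(-1235 + 46/3) = 585/(-3659/3) = 585*(-3/3659) = -1755/3659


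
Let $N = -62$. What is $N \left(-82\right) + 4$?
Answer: $5088$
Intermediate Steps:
$N \left(-82\right) + 4 = \left(-62\right) \left(-82\right) + 4 = 5084 + 4 = 5088$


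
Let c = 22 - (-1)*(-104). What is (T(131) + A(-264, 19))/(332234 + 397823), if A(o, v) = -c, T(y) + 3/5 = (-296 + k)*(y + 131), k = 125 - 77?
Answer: -324473/3650285 ≈ -0.088890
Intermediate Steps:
k = 48
c = -82 (c = 22 - 1*104 = 22 - 104 = -82)
T(y) = -162443/5 - 248*y (T(y) = -3/5 + (-296 + 48)*(y + 131) = -3/5 - 248*(131 + y) = -3/5 + (-32488 - 248*y) = -162443/5 - 248*y)
A(o, v) = 82 (A(o, v) = -1*(-82) = 82)
(T(131) + A(-264, 19))/(332234 + 397823) = ((-162443/5 - 248*131) + 82)/(332234 + 397823) = ((-162443/5 - 32488) + 82)/730057 = (-324883/5 + 82)*(1/730057) = -324473/5*1/730057 = -324473/3650285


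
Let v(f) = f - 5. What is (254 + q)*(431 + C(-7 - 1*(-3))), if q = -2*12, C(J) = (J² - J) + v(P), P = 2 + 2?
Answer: 103500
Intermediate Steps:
P = 4
v(f) = -5 + f
C(J) = -1 + J² - J (C(J) = (J² - J) + (-5 + 4) = (J² - J) - 1 = -1 + J² - J)
q = -24
(254 + q)*(431 + C(-7 - 1*(-3))) = (254 - 24)*(431 + (-1 + (-7 - 1*(-3))² - (-7 - 1*(-3)))) = 230*(431 + (-1 + (-7 + 3)² - (-7 + 3))) = 230*(431 + (-1 + (-4)² - 1*(-4))) = 230*(431 + (-1 + 16 + 4)) = 230*(431 + 19) = 230*450 = 103500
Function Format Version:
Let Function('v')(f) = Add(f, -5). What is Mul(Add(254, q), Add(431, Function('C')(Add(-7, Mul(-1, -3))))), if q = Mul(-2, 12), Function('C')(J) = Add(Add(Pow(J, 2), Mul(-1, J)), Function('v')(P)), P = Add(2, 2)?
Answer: 103500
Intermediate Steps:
P = 4
Function('v')(f) = Add(-5, f)
Function('C')(J) = Add(-1, Pow(J, 2), Mul(-1, J)) (Function('C')(J) = Add(Add(Pow(J, 2), Mul(-1, J)), Add(-5, 4)) = Add(Add(Pow(J, 2), Mul(-1, J)), -1) = Add(-1, Pow(J, 2), Mul(-1, J)))
q = -24
Mul(Add(254, q), Add(431, Function('C')(Add(-7, Mul(-1, -3))))) = Mul(Add(254, -24), Add(431, Add(-1, Pow(Add(-7, Mul(-1, -3)), 2), Mul(-1, Add(-7, Mul(-1, -3)))))) = Mul(230, Add(431, Add(-1, Pow(Add(-7, 3), 2), Mul(-1, Add(-7, 3))))) = Mul(230, Add(431, Add(-1, Pow(-4, 2), Mul(-1, -4)))) = Mul(230, Add(431, Add(-1, 16, 4))) = Mul(230, Add(431, 19)) = Mul(230, 450) = 103500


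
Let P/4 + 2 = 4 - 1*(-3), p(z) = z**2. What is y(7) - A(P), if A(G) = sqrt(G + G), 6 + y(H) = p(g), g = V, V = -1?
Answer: -5 - 2*sqrt(10) ≈ -11.325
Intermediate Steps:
g = -1
y(H) = -5 (y(H) = -6 + (-1)**2 = -6 + 1 = -5)
P = 20 (P = -8 + 4*(4 - 1*(-3)) = -8 + 4*(4 + 3) = -8 + 4*7 = -8 + 28 = 20)
A(G) = sqrt(2)*sqrt(G) (A(G) = sqrt(2*G) = sqrt(2)*sqrt(G))
y(7) - A(P) = -5 - sqrt(2)*sqrt(20) = -5 - sqrt(2)*2*sqrt(5) = -5 - 2*sqrt(10)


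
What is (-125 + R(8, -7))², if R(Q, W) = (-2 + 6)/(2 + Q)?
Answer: 388129/25 ≈ 15525.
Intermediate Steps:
R(Q, W) = 4/(2 + Q)
(-125 + R(8, -7))² = (-125 + 4/(2 + 8))² = (-125 + 4/10)² = (-125 + 4*(⅒))² = (-125 + ⅖)² = (-623/5)² = 388129/25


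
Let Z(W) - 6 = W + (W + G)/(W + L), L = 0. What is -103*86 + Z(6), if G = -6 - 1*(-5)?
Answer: -53071/6 ≈ -8845.2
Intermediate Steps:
G = -1 (G = -6 + 5 = -1)
Z(W) = 6 + W + (-1 + W)/W (Z(W) = 6 + (W + (W - 1)/(W + 0)) = 6 + (W + (-1 + W)/W) = 6 + W + (-1 + W)/W)
-103*86 + Z(6) = -103*86 + (7 + 6 - 1/6) = -8858 + (7 + 6 - 1*⅙) = -8858 + (7 + 6 - ⅙) = -8858 + 77/6 = -53071/6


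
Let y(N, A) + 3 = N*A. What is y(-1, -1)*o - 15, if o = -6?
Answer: -3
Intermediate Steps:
y(N, A) = -3 + A*N (y(N, A) = -3 + N*A = -3 + A*N)
y(-1, -1)*o - 15 = (-3 - 1*(-1))*(-6) - 15 = (-3 + 1)*(-6) - 15 = -2*(-6) - 15 = 12 - 15 = -3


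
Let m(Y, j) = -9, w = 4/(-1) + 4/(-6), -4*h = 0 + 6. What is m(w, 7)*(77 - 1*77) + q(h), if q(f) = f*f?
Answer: 9/4 ≈ 2.2500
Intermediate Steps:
h = -3/2 (h = -(0 + 6)/4 = -¼*6 = -3/2 ≈ -1.5000)
w = -14/3 (w = 4*(-1) + 4*(-⅙) = -4 - ⅔ = -14/3 ≈ -4.6667)
q(f) = f²
m(w, 7)*(77 - 1*77) + q(h) = -9*(77 - 1*77) + (-3/2)² = -9*(77 - 77) + 9/4 = -9*0 + 9/4 = 0 + 9/4 = 9/4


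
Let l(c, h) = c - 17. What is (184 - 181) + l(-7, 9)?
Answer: -21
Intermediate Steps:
l(c, h) = -17 + c
(184 - 181) + l(-7, 9) = (184 - 181) + (-17 - 7) = 3 - 24 = -21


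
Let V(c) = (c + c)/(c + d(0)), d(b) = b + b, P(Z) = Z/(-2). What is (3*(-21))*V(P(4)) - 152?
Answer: -278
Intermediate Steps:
P(Z) = -Z/2 (P(Z) = Z*(-½) = -Z/2)
d(b) = 2*b
V(c) = 2 (V(c) = (c + c)/(c + 2*0) = (2*c)/(c + 0) = (2*c)/c = 2)
(3*(-21))*V(P(4)) - 152 = (3*(-21))*2 - 152 = -63*2 - 152 = -126 - 152 = -278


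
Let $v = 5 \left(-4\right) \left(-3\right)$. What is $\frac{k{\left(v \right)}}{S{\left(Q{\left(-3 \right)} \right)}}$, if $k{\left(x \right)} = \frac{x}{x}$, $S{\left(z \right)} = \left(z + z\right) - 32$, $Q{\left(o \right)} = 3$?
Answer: $- \frac{1}{26} \approx -0.038462$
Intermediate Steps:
$S{\left(z \right)} = -32 + 2 z$ ($S{\left(z \right)} = 2 z - 32 = -32 + 2 z$)
$v = 60$ ($v = \left(-20\right) \left(-3\right) = 60$)
$k{\left(x \right)} = 1$
$\frac{k{\left(v \right)}}{S{\left(Q{\left(-3 \right)} \right)}} = 1 \frac{1}{-32 + 2 \cdot 3} = 1 \frac{1}{-32 + 6} = 1 \frac{1}{-26} = 1 \left(- \frac{1}{26}\right) = - \frac{1}{26}$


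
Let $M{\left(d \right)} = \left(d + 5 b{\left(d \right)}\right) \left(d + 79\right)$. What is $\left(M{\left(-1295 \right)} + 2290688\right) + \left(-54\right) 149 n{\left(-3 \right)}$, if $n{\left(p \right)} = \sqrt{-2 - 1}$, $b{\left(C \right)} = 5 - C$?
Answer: $-4038592 - 8046 i \sqrt{3} \approx -4.0386 \cdot 10^{6} - 13936.0 i$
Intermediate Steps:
$n{\left(p \right)} = i \sqrt{3}$ ($n{\left(p \right)} = \sqrt{-3} = i \sqrt{3}$)
$M{\left(d \right)} = \left(25 - 4 d\right) \left(79 + d\right)$ ($M{\left(d \right)} = \left(d + 5 \left(5 - d\right)\right) \left(d + 79\right) = \left(d - \left(-25 + 5 d\right)\right) \left(79 + d\right) = \left(25 - 4 d\right) \left(79 + d\right)$)
$\left(M{\left(-1295 \right)} + 2290688\right) + \left(-54\right) 149 n{\left(-3 \right)} = \left(\left(1975 - -376845 - 4 \left(-1295\right)^{2}\right) + 2290688\right) + \left(-54\right) 149 i \sqrt{3} = \left(\left(1975 + 376845 - 6708100\right) + 2290688\right) - 8046 i \sqrt{3} = \left(-6329280 + 2290688\right) - 8046 i \sqrt{3} = -4038592 - 8046 i \sqrt{3}$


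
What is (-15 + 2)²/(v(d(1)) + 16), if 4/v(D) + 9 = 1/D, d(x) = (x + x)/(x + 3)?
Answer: 1183/108 ≈ 10.954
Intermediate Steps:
d(x) = 2*x/(3 + x) (d(x) = (2*x)/(3 + x) = 2*x/(3 + x))
v(D) = 4/(-9 + 1/D)
(-15 + 2)²/(v(d(1)) + 16) = (-15 + 2)²/(-4*2*1/(3 + 1)/(-1 + 9*(2*1/(3 + 1))) + 16) = (-13)²/(-4*2*1/4/(-1 + 9*(2*1/4)) + 16) = 169/(-4*2*1*(¼)/(-1 + 9*(2*1*(¼))) + 16) = 169/(-4*½/(-1 + 9*(½)) + 16) = 169/(-4*½/(-1 + 9/2) + 16) = 169/(-4*½/7/2 + 16) = 169/(-4*½*2/7 + 16) = 169/(-4/7 + 16) = 169/(108/7) = 169*(7/108) = 1183/108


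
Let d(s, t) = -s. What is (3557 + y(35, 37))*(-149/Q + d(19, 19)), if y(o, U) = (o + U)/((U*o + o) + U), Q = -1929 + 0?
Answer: -177490646482/2636943 ≈ -67309.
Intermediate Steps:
Q = -1929
y(o, U) = (U + o)/(U + o + U*o) (y(o, U) = (U + o)/((o + U*o) + U) = (U + o)/(U + o + U*o))
(3557 + y(35, 37))*(-149/Q + d(19, 19)) = (3557 + (37 + 35)/(37 + 35 + 37*35))*(-149/(-1929) - 1*19) = (3557 + 72/(37 + 35 + 1295))*(-149*(-1/1929) - 19) = (3557 + 72/1367)*(149/1929 - 19) = (3557 + (1/1367)*72)*(-36502/1929) = (3557 + 72/1367)*(-36502/1929) = (4862491/1367)*(-36502/1929) = -177490646482/2636943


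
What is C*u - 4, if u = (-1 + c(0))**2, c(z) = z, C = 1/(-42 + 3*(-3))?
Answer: -205/51 ≈ -4.0196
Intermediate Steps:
C = -1/51 (C = 1/(-42 - 9) = 1/(-51) = -1/51 ≈ -0.019608)
u = 1 (u = (-1 + 0)**2 = (-1)**2 = 1)
C*u - 4 = -1/51*1 - 4 = -1/51 - 4 = -205/51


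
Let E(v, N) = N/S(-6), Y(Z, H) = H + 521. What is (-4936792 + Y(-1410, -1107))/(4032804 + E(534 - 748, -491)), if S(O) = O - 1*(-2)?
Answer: -19749512/16131707 ≈ -1.2243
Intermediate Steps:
S(O) = 2 + O (S(O) = O + 2 = 2 + O)
Y(Z, H) = 521 + H
E(v, N) = -N/4 (E(v, N) = N/(2 - 6) = N/(-4) = N*(-¼) = -N/4)
(-4936792 + Y(-1410, -1107))/(4032804 + E(534 - 748, -491)) = (-4936792 + (521 - 1107))/(4032804 - ¼*(-491)) = (-4936792 - 586)/(4032804 + 491/4) = -4937378/16131707/4 = -4937378*4/16131707 = -19749512/16131707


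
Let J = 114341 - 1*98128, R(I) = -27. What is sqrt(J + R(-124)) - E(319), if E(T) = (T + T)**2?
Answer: -407044 + sqrt(16186) ≈ -4.0692e+5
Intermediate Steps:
E(T) = 4*T**2 (E(T) = (2*T)**2 = 4*T**2)
J = 16213 (J = 114341 - 98128 = 16213)
sqrt(J + R(-124)) - E(319) = sqrt(16213 - 27) - 4*319**2 = sqrt(16186) - 4*101761 = sqrt(16186) - 1*407044 = sqrt(16186) - 407044 = -407044 + sqrt(16186)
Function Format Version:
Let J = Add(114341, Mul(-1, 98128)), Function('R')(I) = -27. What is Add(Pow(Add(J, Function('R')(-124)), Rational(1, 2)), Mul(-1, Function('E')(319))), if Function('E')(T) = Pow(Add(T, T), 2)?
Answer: Add(-407044, Pow(16186, Rational(1, 2))) ≈ -4.0692e+5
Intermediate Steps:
Function('E')(T) = Mul(4, Pow(T, 2)) (Function('E')(T) = Pow(Mul(2, T), 2) = Mul(4, Pow(T, 2)))
J = 16213 (J = Add(114341, -98128) = 16213)
Add(Pow(Add(J, Function('R')(-124)), Rational(1, 2)), Mul(-1, Function('E')(319))) = Add(Pow(Add(16213, -27), Rational(1, 2)), Mul(-1, Mul(4, Pow(319, 2)))) = Add(Pow(16186, Rational(1, 2)), Mul(-1, Mul(4, 101761))) = Add(Pow(16186, Rational(1, 2)), Mul(-1, 407044)) = Add(Pow(16186, Rational(1, 2)), -407044) = Add(-407044, Pow(16186, Rational(1, 2)))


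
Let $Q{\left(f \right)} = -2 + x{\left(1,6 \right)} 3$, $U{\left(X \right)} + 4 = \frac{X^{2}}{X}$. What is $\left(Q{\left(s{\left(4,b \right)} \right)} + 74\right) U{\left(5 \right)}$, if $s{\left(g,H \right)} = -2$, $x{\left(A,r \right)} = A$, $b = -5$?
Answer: $75$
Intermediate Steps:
$U{\left(X \right)} = -4 + X$ ($U{\left(X \right)} = -4 + \frac{X^{2}}{X} = -4 + X$)
$Q{\left(f \right)} = 1$ ($Q{\left(f \right)} = -2 + 1 \cdot 3 = -2 + 3 = 1$)
$\left(Q{\left(s{\left(4,b \right)} \right)} + 74\right) U{\left(5 \right)} = \left(1 + 74\right) \left(-4 + 5\right) = 75 \cdot 1 = 75$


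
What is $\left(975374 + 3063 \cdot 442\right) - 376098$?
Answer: $1953122$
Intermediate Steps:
$\left(975374 + 3063 \cdot 442\right) - 376098 = \left(975374 + 1353846\right) - 376098 = 2329220 - 376098 = 1953122$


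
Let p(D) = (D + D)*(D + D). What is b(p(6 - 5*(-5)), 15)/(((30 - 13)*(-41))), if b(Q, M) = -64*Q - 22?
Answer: 246038/697 ≈ 353.00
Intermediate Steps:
p(D) = 4*D² (p(D) = (2*D)*(2*D) = 4*D²)
b(Q, M) = -22 - 64*Q
b(p(6 - 5*(-5)), 15)/(((30 - 13)*(-41))) = (-22 - 256*(6 - 5*(-5))²)/(((30 - 13)*(-41))) = (-22 - 256*(6 + 25)²)/((17*(-41))) = (-22 - 256*31²)/(-697) = (-22 - 256*961)*(-1/697) = (-22 - 64*3844)*(-1/697) = (-22 - 246016)*(-1/697) = -246038*(-1/697) = 246038/697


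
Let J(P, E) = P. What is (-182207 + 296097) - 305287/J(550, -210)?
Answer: 62334213/550 ≈ 1.1333e+5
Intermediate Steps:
(-182207 + 296097) - 305287/J(550, -210) = (-182207 + 296097) - 305287/550 = 113890 - 305287*1/550 = 113890 - 305287/550 = 62334213/550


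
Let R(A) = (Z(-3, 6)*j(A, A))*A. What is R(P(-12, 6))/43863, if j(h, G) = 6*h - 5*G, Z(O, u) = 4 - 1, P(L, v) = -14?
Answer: 196/14621 ≈ 0.013405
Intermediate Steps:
Z(O, u) = 3
j(h, G) = -5*G + 6*h
R(A) = 3*A² (R(A) = (3*(-5*A + 6*A))*A = (3*A)*A = 3*A²)
R(P(-12, 6))/43863 = (3*(-14)²)/43863 = (3*196)*(1/43863) = 588*(1/43863) = 196/14621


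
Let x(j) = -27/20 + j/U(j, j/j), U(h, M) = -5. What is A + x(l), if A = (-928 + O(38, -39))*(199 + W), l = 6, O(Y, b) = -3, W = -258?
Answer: 1098529/20 ≈ 54926.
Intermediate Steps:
x(j) = -27/20 - j/5 (x(j) = -27/20 + j/(-5) = -27*1/20 + j*(-⅕) = -27/20 - j/5)
A = 54929 (A = (-928 - 3)*(199 - 258) = -931*(-59) = 54929)
A + x(l) = 54929 + (-27/20 - ⅕*6) = 54929 + (-27/20 - 6/5) = 54929 - 51/20 = 1098529/20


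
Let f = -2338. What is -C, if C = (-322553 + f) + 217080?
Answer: 107811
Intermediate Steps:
C = -107811 (C = (-322553 - 2338) + 217080 = -324891 + 217080 = -107811)
-C = -1*(-107811) = 107811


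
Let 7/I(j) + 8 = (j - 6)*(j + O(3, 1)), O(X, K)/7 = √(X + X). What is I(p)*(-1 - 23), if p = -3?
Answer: 3192/23453 + 10584*√6/23453 ≈ 1.2415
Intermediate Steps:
O(X, K) = 7*√2*√X (O(X, K) = 7*√(X + X) = 7*√(2*X) = 7*(√2*√X) = 7*√2*√X)
I(j) = 7/(-8 + (-6 + j)*(j + 7*√6)) (I(j) = 7/(-8 + (j - 6)*(j + 7*√2*√3)) = 7/(-8 + (-6 + j)*(j + 7*√6)))
I(p)*(-1 - 23) = (7/(-8 + (-3)² - 42*√6 - 6*(-3) + 7*(-3)*√6))*(-1 - 23) = (7/(-8 + 9 - 42*√6 + 18 - 21*√6))*(-24) = (7/(19 - 63*√6))*(-24) = -168/(19 - 63*√6)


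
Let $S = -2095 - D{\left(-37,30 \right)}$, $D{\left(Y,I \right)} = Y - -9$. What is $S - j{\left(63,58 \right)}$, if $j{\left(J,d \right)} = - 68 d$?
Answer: $1877$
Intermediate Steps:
$D{\left(Y,I \right)} = 9 + Y$ ($D{\left(Y,I \right)} = Y + 9 = 9 + Y$)
$S = -2067$ ($S = -2095 - \left(9 - 37\right) = -2095 - -28 = -2095 + 28 = -2067$)
$S - j{\left(63,58 \right)} = -2067 - \left(-68\right) 58 = -2067 - -3944 = -2067 + 3944 = 1877$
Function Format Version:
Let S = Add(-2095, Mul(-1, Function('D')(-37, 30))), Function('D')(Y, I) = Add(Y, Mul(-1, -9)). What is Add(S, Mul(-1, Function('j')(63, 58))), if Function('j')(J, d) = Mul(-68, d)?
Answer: 1877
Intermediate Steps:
Function('D')(Y, I) = Add(9, Y) (Function('D')(Y, I) = Add(Y, 9) = Add(9, Y))
S = -2067 (S = Add(-2095, Mul(-1, Add(9, -37))) = Add(-2095, Mul(-1, -28)) = Add(-2095, 28) = -2067)
Add(S, Mul(-1, Function('j')(63, 58))) = Add(-2067, Mul(-1, Mul(-68, 58))) = Add(-2067, Mul(-1, -3944)) = Add(-2067, 3944) = 1877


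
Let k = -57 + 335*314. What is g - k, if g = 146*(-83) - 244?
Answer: -117495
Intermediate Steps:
k = 105133 (k = -57 + 105190 = 105133)
g = -12362 (g = -12118 - 244 = -12362)
g - k = -12362 - 1*105133 = -12362 - 105133 = -117495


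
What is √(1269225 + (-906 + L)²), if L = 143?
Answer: √1851394 ≈ 1360.7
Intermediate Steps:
√(1269225 + (-906 + L)²) = √(1269225 + (-906 + 143)²) = √(1269225 + (-763)²) = √(1269225 + 582169) = √1851394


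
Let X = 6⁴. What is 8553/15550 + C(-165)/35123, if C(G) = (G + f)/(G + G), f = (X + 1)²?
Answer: 7297853207/18023367450 ≈ 0.40491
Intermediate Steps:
X = 1296
f = 1682209 (f = (1296 + 1)² = 1297² = 1682209)
C(G) = (1682209 + G)/(2*G) (C(G) = (G + 1682209)/(G + G) = (1682209 + G)/((2*G)) = (1682209 + G)*(1/(2*G)) = (1682209 + G)/(2*G))
8553/15550 + C(-165)/35123 = 8553/15550 + ((½)*(1682209 - 165)/(-165))/35123 = 8553*(1/15550) + ((½)*(-1/165)*1682044)*(1/35123) = 8553/15550 - 841022/165*1/35123 = 8553/15550 - 841022/5795295 = 7297853207/18023367450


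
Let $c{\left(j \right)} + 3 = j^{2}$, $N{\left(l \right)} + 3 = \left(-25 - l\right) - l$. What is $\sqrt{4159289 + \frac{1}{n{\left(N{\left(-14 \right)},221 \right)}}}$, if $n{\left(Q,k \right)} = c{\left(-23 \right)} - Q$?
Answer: $\frac{3 \sqrt{127863938210}}{526} \approx 2039.4$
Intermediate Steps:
$N{\left(l \right)} = -28 - 2 l$ ($N{\left(l \right)} = -3 - \left(25 + 2 l\right) = -28 - 2 l$)
$c{\left(j \right)} = -3 + j^{2}$
$n{\left(Q,k \right)} = 526 - Q$ ($n{\left(Q,k \right)} = \left(-3 + \left(-23\right)^{2}\right) - Q = \left(-3 + 529\right) - Q = 526 - Q$)
$\sqrt{4159289 + \frac{1}{n{\left(N{\left(-14 \right)},221 \right)}}} = \sqrt{4159289 + \frac{1}{526 - \left(-28 - -28\right)}} = \sqrt{4159289 + \frac{1}{526 - \left(-28 + 28\right)}} = \sqrt{4159289 + \frac{1}{526 - 0}} = \sqrt{4159289 + \frac{1}{526 + 0}} = \sqrt{4159289 + \frac{1}{526}} = \sqrt{\frac{2187786015}{526}} = \frac{3 \sqrt{127863938210}}{526}$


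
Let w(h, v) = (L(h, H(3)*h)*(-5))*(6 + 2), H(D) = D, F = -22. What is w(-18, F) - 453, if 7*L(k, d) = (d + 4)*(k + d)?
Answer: -147171/7 ≈ -21024.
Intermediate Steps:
L(k, d) = (4 + d)*(d + k)/7 (L(k, d) = ((d + 4)*(k + d))/7 = ((4 + d)*(d + k))/7 = (4 + d)*(d + k)/7)
w(h, v) = -640*h/7 - 480*h²/7 (w(h, v) = (((3*h)²/7 + 4*(3*h)/7 + 4*h/7 + (3*h)*h/7)*(-5))*(6 + 2) = (((9*h²)/7 + 12*h/7 + 4*h/7 + 3*h²/7)*(-5))*8 = ((9*h²/7 + 12*h/7 + 4*h/7 + 3*h²/7)*(-5))*8 = ((12*h²/7 + 16*h/7)*(-5))*8 = (-80*h/7 - 60*h²/7)*8 = -640*h/7 - 480*h²/7)
w(-18, F) - 453 = (160/7)*(-18)*(-4 - 3*(-18)) - 453 = (160/7)*(-18)*(-4 + 54) - 453 = (160/7)*(-18)*50 - 453 = -144000/7 - 453 = -147171/7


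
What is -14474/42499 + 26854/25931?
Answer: 765942852/1102041569 ≈ 0.69502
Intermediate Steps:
-14474/42499 + 26854/25931 = 765942852/1102041569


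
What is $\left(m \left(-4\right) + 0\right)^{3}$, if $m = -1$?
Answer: $64$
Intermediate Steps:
$\left(m \left(-4\right) + 0\right)^{3} = \left(\left(-1\right) \left(-4\right) + 0\right)^{3} = \left(4 + 0\right)^{3} = 4^{3} = 64$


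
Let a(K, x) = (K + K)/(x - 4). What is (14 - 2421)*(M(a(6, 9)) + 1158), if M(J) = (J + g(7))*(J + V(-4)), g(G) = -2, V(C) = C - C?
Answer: -69740418/25 ≈ -2.7896e+6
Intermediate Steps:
V(C) = 0
a(K, x) = 2*K/(-4 + x) (a(K, x) = (2*K)/(-4 + x) = 2*K/(-4 + x))
M(J) = J*(-2 + J) (M(J) = (J - 2)*(J + 0) = (-2 + J)*J = J*(-2 + J))
(14 - 2421)*(M(a(6, 9)) + 1158) = (14 - 2421)*((2*6/(-4 + 9))*(-2 + 2*6/(-4 + 9)) + 1158) = -2407*((2*6/5)*(-2 + 2*6/5) + 1158) = -2407*((2*6*(1/5))*(-2 + 2*6*(1/5)) + 1158) = -2407*(12*(-2 + 12/5)/5 + 1158) = -2407*((12/5)*(2/5) + 1158) = -2407*(24/25 + 1158) = -2407*28974/25 = -69740418/25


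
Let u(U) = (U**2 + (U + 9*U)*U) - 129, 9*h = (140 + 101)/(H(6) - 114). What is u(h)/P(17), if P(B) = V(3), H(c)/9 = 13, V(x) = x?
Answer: 544850/2187 ≈ 249.13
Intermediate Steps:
H(c) = 117 (H(c) = 9*13 = 117)
h = 241/27 (h = ((140 + 101)/(117 - 114))/9 = (241/3)/9 = (241*(1/3))/9 = (1/9)*(241/3) = 241/27 ≈ 8.9259)
P(B) = 3
u(U) = -129 + 11*U**2 (u(U) = (U**2 + (10*U)*U) - 129 = (U**2 + 10*U**2) - 129 = 11*U**2 - 129 = -129 + 11*U**2)
u(h)/P(17) = (-129 + 11*(241/27)**2)/3 = (-129 + 11*(58081/729))*(1/3) = (-129 + 638891/729)*(1/3) = (544850/729)*(1/3) = 544850/2187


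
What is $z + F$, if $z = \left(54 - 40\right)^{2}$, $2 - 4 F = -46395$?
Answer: $\frac{47181}{4} \approx 11795.0$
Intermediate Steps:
$F = \frac{46397}{4}$ ($F = \frac{1}{2} - - \frac{46395}{4} = \frac{1}{2} + \frac{46395}{4} = \frac{46397}{4} \approx 11599.0$)
$z = 196$ ($z = 14^{2} = 196$)
$z + F = 196 + \frac{46397}{4} = \frac{47181}{4}$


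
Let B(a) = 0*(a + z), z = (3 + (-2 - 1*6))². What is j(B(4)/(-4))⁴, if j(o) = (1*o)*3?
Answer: 0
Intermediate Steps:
z = 25 (z = (3 + (-2 - 6))² = (3 - 8)² = (-5)² = 25)
B(a) = 0 (B(a) = 0*(a + 25) = 0*(25 + a) = 0)
j(o) = 3*o (j(o) = o*3 = 3*o)
j(B(4)/(-4))⁴ = (3*(0/(-4)))⁴ = (3*(0*(-¼)))⁴ = (3*0)⁴ = 0⁴ = 0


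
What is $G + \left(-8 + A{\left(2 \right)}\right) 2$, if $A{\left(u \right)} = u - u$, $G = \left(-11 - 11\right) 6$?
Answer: $-148$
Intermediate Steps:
$G = -132$ ($G = \left(-11 - 11\right) 6 = \left(-22\right) 6 = -132$)
$A{\left(u \right)} = 0$
$G + \left(-8 + A{\left(2 \right)}\right) 2 = -132 + \left(-8 + 0\right) 2 = -132 - 16 = -148$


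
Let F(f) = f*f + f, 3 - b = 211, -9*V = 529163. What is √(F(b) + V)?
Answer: 49*I*√59/3 ≈ 125.46*I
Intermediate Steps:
V = -529163/9 (V = -⅑*529163 = -529163/9 ≈ -58796.)
b = -208 (b = 3 - 1*211 = 3 - 211 = -208)
F(f) = f + f² (F(f) = f² + f = f + f²)
√(F(b) + V) = √(-208*(1 - 208) - 529163/9) = √(-208*(-207) - 529163/9) = √(43056 - 529163/9) = √(-141659/9) = 49*I*√59/3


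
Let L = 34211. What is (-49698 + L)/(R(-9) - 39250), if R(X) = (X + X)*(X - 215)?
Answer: 15487/35218 ≈ 0.43975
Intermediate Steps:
R(X) = 2*X*(-215 + X) (R(X) = (2*X)*(-215 + X) = 2*X*(-215 + X))
(-49698 + L)/(R(-9) - 39250) = (-49698 + 34211)/(2*(-9)*(-215 - 9) - 39250) = -15487/(2*(-9)*(-224) - 39250) = -15487/(4032 - 39250) = -15487/(-35218) = -15487*(-1/35218) = 15487/35218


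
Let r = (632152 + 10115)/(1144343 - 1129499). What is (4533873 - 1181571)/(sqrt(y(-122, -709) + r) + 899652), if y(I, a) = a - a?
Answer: 4974232974725664/1334927057269501 - 2234868*sqrt(264828093)/1334927057269501 ≈ 3.7262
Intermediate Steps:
r = 214089/4948 (r = 642267/14844 = 642267*(1/14844) = 214089/4948 ≈ 43.268)
y(I, a) = 0
(4533873 - 1181571)/(sqrt(y(-122, -709) + r) + 899652) = (4533873 - 1181571)/(sqrt(0 + 214089/4948) + 899652) = 3352302/(sqrt(214089/4948) + 899652) = 3352302/(sqrt(264828093)/2474 + 899652) = 3352302/(899652 + sqrt(264828093)/2474)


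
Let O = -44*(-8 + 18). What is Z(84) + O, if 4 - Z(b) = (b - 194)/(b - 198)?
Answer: -24907/57 ≈ -436.96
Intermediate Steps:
Z(b) = 4 - (-194 + b)/(-198 + b) (Z(b) = 4 - (b - 194)/(b - 198) = 4 - (-194 + b)/(-198 + b))
O = -440 (O = -44*10 = -440)
Z(84) + O = (-598 + 3*84)/(-198 + 84) - 440 = (-598 + 252)/(-114) - 440 = -1/114*(-346) - 440 = 173/57 - 440 = -24907/57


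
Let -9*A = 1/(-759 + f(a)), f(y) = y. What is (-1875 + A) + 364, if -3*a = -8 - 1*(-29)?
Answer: -10416833/6894 ≈ -1511.0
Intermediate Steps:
a = -7 (a = -(-8 - 1*(-29))/3 = -(-8 + 29)/3 = -⅓*21 = -7)
A = 1/6894 (A = -1/(9*(-759 - 7)) = -⅑/(-766) = -⅑*(-1/766) = 1/6894 ≈ 0.00014505)
(-1875 + A) + 364 = (-1875 + 1/6894) + 364 = -12926249/6894 + 364 = -10416833/6894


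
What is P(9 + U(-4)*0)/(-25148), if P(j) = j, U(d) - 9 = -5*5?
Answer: -9/25148 ≈ -0.00035788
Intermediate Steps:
U(d) = -16 (U(d) = 9 - 5*5 = 9 - 25 = -16)
P(9 + U(-4)*0)/(-25148) = (9 - 16*0)/(-25148) = (9 + 0)*(-1/25148) = 9*(-1/25148) = -9/25148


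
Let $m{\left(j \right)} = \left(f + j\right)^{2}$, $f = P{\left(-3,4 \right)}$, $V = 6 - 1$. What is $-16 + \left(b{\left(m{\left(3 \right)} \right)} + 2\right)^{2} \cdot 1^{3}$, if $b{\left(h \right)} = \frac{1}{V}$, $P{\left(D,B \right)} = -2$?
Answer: $- \frac{279}{25} \approx -11.16$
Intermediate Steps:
$V = 5$ ($V = 6 - 1 = 5$)
$f = -2$
$m{\left(j \right)} = \left(-2 + j\right)^{2}$
$b{\left(h \right)} = \frac{1}{5}$
$-16 + \left(b{\left(m{\left(3 \right)} \right)} + 2\right)^{2} \cdot 1^{3} = -16 + \left(\frac{1}{5} + 2\right)^{2} \cdot 1^{3} = -16 + \left(\frac{11}{5}\right)^{2} \cdot 1 = -16 + \frac{121}{25} \cdot 1 = -16 + \frac{121}{25} = - \frac{279}{25}$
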